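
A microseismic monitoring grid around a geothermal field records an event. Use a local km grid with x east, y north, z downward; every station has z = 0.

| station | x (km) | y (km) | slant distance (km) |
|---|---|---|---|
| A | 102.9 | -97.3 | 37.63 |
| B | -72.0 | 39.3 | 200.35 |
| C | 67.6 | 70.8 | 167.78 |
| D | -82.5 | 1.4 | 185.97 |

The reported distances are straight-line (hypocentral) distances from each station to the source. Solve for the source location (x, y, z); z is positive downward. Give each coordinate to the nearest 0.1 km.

Each station gives a sphere (x−x_i)² + (y−y_i)² + z² = d_i² (stations at z=0).
Subtracting the A sphere from B and C: z² cancels, leaving linear equations in x and y:
-349.8 x + 273.2 y = -52051.32
-70.6 x + 336.2 y = -37207.41
Solving: x ≈ 74.603, y ≈ -95.004 km (keep extra digits for the depth step; rounded: 74.6, -95.0).
Then from the A sphere: z² = 37.63² − (x − 102.9)² − (y + 97.3)² with x = 74.603, y = -95.004, so z ≈ 24.699 ≈ 24.7 km.

x ≈ 74.6 km, y ≈ -95.0 km, depth ≈ 24.7 km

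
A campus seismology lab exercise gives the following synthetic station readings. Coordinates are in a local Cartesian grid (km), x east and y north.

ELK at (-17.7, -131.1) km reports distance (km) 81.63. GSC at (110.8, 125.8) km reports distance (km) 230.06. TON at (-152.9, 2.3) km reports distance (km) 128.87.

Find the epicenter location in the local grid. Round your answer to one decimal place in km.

Circle about each station: (x + 17.7)² + (y + 131.1)² = 81.63²; (x − 110.8)² + (y − 125.8)² = 230.06²; (x + 152.9)² + (y − 2.3)² = 128.87².
Subtracting the ELK equation from the GSC and TON equations removes the quadratic terms:
257.0 x + 513.8 y = -35662.37
-270.4 x + 266.8 y = -4060.82
Solving the 2×2 system: x ≈ -35.8, y ≈ -51.5 km.

(-35.8, -51.5)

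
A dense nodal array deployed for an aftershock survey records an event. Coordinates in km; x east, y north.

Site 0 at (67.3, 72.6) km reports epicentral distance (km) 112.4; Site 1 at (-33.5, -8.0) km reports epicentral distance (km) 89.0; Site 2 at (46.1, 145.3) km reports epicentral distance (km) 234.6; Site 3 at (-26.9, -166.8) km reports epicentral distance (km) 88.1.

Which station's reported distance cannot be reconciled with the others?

Site 0

Solve using three stations at a time. Using Site 1, Site 2, Site 3 (subtract circle equations pairwise → linear system) gives (x, y) ≈ (8.7, -86.3).
Distances from that point to each station vs reported:
  Site 0: calculated 169.3 vs reported 112.4 → residual 56.9 km
  Site 1: calculated 88.9 vs reported 89.0 → residual 0.1 km
  Site 2: calculated 234.6 vs reported 234.6 → residual 0.0 km
  Site 3: calculated 88.0 vs reported 88.1 → residual 0.1 km
Site 1, Site 2, Site 3 are mutually consistent (residuals ≈ 0); Site 0 is off by 56.9 km.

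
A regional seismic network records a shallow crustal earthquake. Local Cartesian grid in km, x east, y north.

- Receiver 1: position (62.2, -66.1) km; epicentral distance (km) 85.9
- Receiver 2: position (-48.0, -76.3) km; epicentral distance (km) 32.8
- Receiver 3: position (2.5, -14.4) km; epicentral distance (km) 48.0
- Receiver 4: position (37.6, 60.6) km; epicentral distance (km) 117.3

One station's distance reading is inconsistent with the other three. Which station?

Solve using three stations at a time. Using Receiver 1, Receiver 2, Receiver 3 (subtract circle equations pairwise → linear system) gives (x, y) ≈ (-23.0, -55.1).
Distances from that point to each station vs reported:
  Receiver 1: calculated 85.9 vs reported 85.9 → residual 0.0 km
  Receiver 2: calculated 32.8 vs reported 32.8 → residual 0.0 km
  Receiver 3: calculated 48.0 vs reported 48.0 → residual 0.0 km
  Receiver 4: calculated 130.6 vs reported 117.3 → residual 13.3 km
Receiver 1, Receiver 2, Receiver 3 are mutually consistent (residuals ≈ 0); Receiver 4 is off by 13.3 km.

Receiver 4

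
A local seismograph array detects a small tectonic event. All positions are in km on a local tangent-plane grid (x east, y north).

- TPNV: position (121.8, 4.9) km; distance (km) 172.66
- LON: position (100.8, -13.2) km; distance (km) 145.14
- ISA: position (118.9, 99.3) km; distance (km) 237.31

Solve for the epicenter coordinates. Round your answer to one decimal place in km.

-20.7 km east, -92.6 km north

Circle about each station: (x − 121.8)² + (y − 4.9)² = 172.66²; (x − 100.8)² + (y + 13.2)² = 145.14²; (x − 118.9)² + (y − 99.3)² = 237.31².
Subtracting pairs of circle equations eliminates x²+y² and gives linear equations (the radical axes):
-42.0 x − 36.2 y = 4221.49
-5.8 x + 188.8 y = -17366.11
Solving the 2×2 system: x ≈ -20.7, y ≈ -92.6 km.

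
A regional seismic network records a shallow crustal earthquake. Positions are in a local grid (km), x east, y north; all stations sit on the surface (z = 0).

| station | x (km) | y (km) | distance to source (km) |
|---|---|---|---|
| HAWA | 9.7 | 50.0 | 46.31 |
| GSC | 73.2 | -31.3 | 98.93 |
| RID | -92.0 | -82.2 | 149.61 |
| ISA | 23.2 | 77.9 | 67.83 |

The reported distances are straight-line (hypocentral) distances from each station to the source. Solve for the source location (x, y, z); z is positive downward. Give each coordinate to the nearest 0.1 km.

Each station gives a sphere (x−x_i)² + (y−y_i)² + z² = d_i² (stations at z=0).
Subtracting the HAWA sphere from GSC and RID: z² cancels, leaving linear equations in x and y:
127.0 x − 162.6 y = -3898.69
-203.4 x − 264.4 y = -7611.79
Solving: x ≈ 3.104, y ≈ 26.401 km (keep extra digits for the depth step; rounded: 3.1, 26.4).
Then from the HAWA sphere: z² = 46.31² − (x − 9.7)² − (y − 50.0)² with x = 3.104, y = 26.401, so z ≈ 39.296 ≈ 39.3 km.

x ≈ 3.1 km, y ≈ 26.4 km, depth ≈ 39.3 km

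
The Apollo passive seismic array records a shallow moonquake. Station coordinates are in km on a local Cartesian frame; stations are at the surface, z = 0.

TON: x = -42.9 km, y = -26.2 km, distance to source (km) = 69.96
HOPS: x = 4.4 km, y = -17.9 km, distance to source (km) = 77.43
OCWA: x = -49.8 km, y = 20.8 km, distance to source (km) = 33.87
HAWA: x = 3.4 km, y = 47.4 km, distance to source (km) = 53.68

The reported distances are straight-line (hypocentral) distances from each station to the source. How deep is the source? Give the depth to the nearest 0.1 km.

Each station gives a sphere (x−x_i)² + (y−y_i)² + z² = d_i² (stations at z=0).
Subtracting the TON sphere from HOPS and OCWA: z² cancels, leaving linear equations in x and y:
94.6 x + 16.6 y = -3288.08
-13.8 x + 94.0 y = 4133.05
Solving: x ≈ -41.406, y ≈ 37.890 km (keep extra digits for the depth step; rounded: -41.4, 37.9).
Then from the TON sphere: z² = 69.96² − (x + 42.9)² − (y + 26.2)² with x = -41.406, y = 37.890, so z ≈ 28.011 ≈ 28.0 km.

28.0 km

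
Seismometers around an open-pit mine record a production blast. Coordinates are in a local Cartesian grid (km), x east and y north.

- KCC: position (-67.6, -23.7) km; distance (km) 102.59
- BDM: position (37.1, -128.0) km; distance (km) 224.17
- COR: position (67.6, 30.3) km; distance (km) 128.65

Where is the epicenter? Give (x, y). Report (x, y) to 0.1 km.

Circle about each station: (x + 67.6)² + (y + 23.7)² = 102.59²; (x − 37.1)² + (y + 128.0)² = 224.17²; (x − 67.6)² + (y − 30.3)² = 128.65².
Subtracting the KCC equation from the BDM and COR equations removes the quadratic terms:
209.4 x − 208.6 y = -27098.52
270.4 x + 108.0 y = -5669.71
Solving the 2×2 system: x ≈ -52.0, y ≈ 77.7 km.

(-52.0, 77.7)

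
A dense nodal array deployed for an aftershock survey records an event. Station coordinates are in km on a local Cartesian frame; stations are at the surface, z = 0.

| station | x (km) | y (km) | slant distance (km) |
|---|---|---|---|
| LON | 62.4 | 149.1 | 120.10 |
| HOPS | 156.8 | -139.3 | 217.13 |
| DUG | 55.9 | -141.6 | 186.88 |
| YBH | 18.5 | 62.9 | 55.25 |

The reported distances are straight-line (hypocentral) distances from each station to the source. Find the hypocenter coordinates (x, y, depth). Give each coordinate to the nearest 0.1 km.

x ≈ 41.7 km, y ≈ 39.4 km, depth ≈ 44.3 km

Each station gives a sphere (x−x_i)² + (y−y_i)² + z² = d_i² (stations at z=0).
Subtracting the LON sphere from HOPS and DUG: z² cancels, leaving linear equations in x and y:
188.8 x − 576.8 y = -14855.27
-13.0 x − 581.4 y = -23449.32
Solving: x ≈ 41.689, y ≈ 39.400 km (keep extra digits for the depth step; rounded: 41.7, 39.4).
Then from the LON sphere: z² = 120.10² − (x − 62.4)² − (y − 149.1)² with x = 41.689, y = 39.400, so z ≈ 44.283 ≈ 44.3 km.
Check against YBH (with the unrounded solution): distance 55.24 ≈ 55.25 km. ✓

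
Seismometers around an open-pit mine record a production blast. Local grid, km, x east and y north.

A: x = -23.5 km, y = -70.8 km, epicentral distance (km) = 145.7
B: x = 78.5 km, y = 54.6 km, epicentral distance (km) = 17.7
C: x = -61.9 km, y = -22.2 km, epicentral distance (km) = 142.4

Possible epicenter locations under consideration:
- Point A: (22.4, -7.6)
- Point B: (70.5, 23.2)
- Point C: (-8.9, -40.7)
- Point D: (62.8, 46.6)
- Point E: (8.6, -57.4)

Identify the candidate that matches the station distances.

For each candidate, compare |candidate − station| to the reported distance:
Point A: residuals A 67.6, B 66.1, C 56.8 → max 67.6 km
Point B: residuals A 12.8, B 14.7, C 2.4 → max 14.7 km
Point C: residuals A 112.2, B 111.6, C 86.3 → max 112.2 km
Point D: residuals A 0.0, B 0.1, C 0.0 → max 0.1 km
Point E: residuals A 110.9, B 114.3, C 63.6 → max 114.3 km
Only Point D has all residuals ≈ 0.

Point D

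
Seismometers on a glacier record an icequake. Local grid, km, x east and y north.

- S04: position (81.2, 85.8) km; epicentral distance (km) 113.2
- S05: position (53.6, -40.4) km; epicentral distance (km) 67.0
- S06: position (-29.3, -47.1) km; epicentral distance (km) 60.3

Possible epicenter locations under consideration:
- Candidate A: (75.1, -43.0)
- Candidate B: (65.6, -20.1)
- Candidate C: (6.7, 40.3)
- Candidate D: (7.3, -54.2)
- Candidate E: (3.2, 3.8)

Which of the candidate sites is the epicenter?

Candidate E

For each candidate, compare |candidate − station| to the reported distance:
Candidate A: residuals S04 15.7, S05 45.3, S06 44.2 → max 45.3 km
Candidate B: residuals S04 6.2, S05 43.4, S06 38.4 → max 43.4 km
Candidate C: residuals S04 25.9, S05 26.3, S06 34.2 → max 34.2 km
Candidate D: residuals S04 45.1, S05 18.7, S06 23.0 → max 45.1 km
Candidate E: residuals S04 0.0, S05 0.0, S06 0.1 → max 0.1 km
Only Candidate E has all residuals ≈ 0.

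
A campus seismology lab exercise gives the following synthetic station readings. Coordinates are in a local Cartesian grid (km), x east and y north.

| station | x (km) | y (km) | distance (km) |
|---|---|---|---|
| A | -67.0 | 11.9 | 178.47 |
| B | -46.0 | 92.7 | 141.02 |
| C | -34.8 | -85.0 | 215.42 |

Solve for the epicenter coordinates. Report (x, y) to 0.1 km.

94.9 km east, 87.0 km north

Circle about each station: (x + 67.0)² + (y − 11.9)² = 178.47²; (x + 46.0)² + (y − 92.7)² = 141.02²; (x + 34.8)² + (y + 85.0)² = 215.42².
Subtracting pairs of circle equations eliminates x²+y² and gives linear equations (the radical axes):
42.0 x + 161.6 y = 18043.58
64.4 x − 193.8 y = -10748.81
Solving the 2×2 system: x ≈ 94.9, y ≈ 87.0 km.
Check against A (with the unrounded x, y): √((x + 67.0)²+(y − 11.9)²) = 178.46 ≈ 178.47 km. ✓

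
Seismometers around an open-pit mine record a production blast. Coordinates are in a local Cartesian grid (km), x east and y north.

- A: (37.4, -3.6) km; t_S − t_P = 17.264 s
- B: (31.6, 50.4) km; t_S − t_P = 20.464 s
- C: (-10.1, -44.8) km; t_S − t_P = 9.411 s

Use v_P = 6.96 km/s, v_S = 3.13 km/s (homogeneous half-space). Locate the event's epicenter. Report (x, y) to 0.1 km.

-58.9 km east, -22.8 km north

Distance from S−P lag: d = Δt · v_P v_S / (v_P − v_S) = Δt · (6.96·3.13)/(6.96−3.13) ≈ 5.6879·Δt.
So d_A = 98.20, d_B = 116.40, d_C = 53.53 km.
Circle about each station: (x − 37.4)² + (y + 3.6)² = 98.20²; (x − 31.6)² + (y − 50.4)² = 116.40²; (x + 10.1)² + (y + 44.8)² = 53.53².
Subtracting pairs of circle equations eliminates x²+y² and gives linear equations (the radical axes):
-11.6 x + 108.0 y = -1778.72
-95.0 x − 82.4 y = 7475.11
Solving the 2×2 system: x ≈ -58.9, y ≈ -22.8 km.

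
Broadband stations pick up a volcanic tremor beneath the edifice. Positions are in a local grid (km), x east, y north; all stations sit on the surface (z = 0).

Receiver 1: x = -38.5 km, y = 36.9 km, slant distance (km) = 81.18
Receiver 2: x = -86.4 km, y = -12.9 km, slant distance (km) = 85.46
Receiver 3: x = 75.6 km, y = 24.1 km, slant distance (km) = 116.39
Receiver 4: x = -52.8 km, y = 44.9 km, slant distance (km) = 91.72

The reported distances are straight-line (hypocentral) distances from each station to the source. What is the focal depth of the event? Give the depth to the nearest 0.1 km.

depth ≈ 50.1 km

Each station gives a sphere (x−x_i)² + (y−y_i)² + z² = d_i² (stations at z=0).
Subtracting the Receiver 1 sphere from Receiver 2 and Receiver 3: z² cancels, leaving linear equations in x and y:
-95.8 x − 99.6 y = 4074.29
228.2 x − 25.6 y = -3504.13
Solving: x ≈ -18.002, y ≈ -23.591 km (keep extra digits for the depth step; rounded: -18.0, -23.6).
Then from the Receiver 1 sphere: z² = 81.18² − (x + 38.5)² − (y − 36.9)² with x = -18.002, y = -23.591, so z ≈ 50.109 ≈ 50.1 km.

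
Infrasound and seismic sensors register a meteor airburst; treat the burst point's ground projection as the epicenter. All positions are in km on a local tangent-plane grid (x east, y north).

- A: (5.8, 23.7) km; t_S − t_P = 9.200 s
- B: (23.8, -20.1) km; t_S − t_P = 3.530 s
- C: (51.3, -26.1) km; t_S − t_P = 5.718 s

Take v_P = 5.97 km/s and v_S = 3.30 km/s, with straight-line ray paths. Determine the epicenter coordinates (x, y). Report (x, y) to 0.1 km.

Distance from S−P lag: d = Δt · v_P v_S / (v_P − v_S) = Δt · (5.97·3.30)/(5.97−3.30) ≈ 7.3787·Δt.
So d_A = 67.88, d_B = 26.05, d_C = 42.19 km.
Circle about each station: (x − 5.8)² + (y − 23.7)² = 67.88²; (x − 23.8)² + (y + 20.1)² = 26.05²; (x − 51.3)² + (y + 26.1)² = 42.19².
Subtracting the A equation from the B and C equations removes the quadratic terms:
36.0 x − 87.6 y = 4304.21
91.0 x − 99.6 y = 5545.27
Solving the 2×2 system: x ≈ 13.0, y ≈ -43.8 km.

x ≈ 13.0 km, y ≈ -43.8 km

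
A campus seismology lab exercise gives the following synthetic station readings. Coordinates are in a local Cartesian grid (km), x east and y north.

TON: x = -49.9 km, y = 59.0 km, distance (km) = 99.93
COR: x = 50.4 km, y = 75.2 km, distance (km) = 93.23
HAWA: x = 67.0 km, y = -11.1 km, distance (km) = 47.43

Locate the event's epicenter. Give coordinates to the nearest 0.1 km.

(19.6, -12.8)

Circle about each station: (x + 49.9)² + (y − 59.0)² = 99.93²; (x − 50.4)² + (y − 75.2)² = 93.23²; (x − 67.0)² + (y + 11.1)² = 47.43².
Subtracting pairs of circle equations eliminates x²+y² and gives linear equations (the radical axes):
200.6 x + 32.4 y = 3518.36
233.8 x − 140.2 y = 6377.60
Solving the 2×2 system: x ≈ 19.6, y ≈ -12.8 km.
Check against TON (with the unrounded x, y): √((x + 49.9)²+(y − 59.0)²) = 99.93 ≈ 99.93 km. ✓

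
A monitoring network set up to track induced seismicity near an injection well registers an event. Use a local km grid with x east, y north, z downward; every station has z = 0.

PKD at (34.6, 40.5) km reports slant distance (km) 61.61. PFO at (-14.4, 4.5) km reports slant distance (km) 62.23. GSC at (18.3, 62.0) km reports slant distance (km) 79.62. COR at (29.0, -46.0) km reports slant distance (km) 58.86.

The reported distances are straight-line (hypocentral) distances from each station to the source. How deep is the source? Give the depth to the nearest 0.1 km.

z ≈ 41.8 km

Each station gives a sphere (x−x_i)² + (y−y_i)² + z² = d_i² (stations at z=0).
Subtracting the PKD sphere from PFO and GSC: z² cancels, leaving linear equations in x and y:
-98.0 x − 72.0 y = -2686.58
-32.6 x + 43.0 y = -1202.07
Solving: x ≈ 30.798, y ≈ -4.606 km (keep extra digits for the depth step; rounded: 30.8, -4.6).
Then from the PKD sphere: z² = 61.61² − (x − 34.6)² − (y − 40.5)² with x = 30.798, y = -4.606, so z ≈ 41.795 ≈ 41.8 km.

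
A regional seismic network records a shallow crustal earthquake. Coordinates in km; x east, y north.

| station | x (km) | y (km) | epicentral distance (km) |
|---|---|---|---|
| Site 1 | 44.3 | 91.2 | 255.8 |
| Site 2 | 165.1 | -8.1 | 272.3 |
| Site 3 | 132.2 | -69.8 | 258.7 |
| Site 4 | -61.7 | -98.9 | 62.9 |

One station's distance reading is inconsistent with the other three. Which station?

Site 2

Solve using three stations at a time. Using Site 1, Site 3, Site 4 (subtract circle equations pairwise → linear system) gives (x, y) ≈ (-124.6, -100.9).
Distances from that point to each station vs reported:
  Site 1: calculated 255.8 vs reported 255.8 → residual 0.0 km
  Site 2: calculated 304.2 vs reported 272.3 → residual 31.9 km
  Site 3: calculated 258.7 vs reported 258.7 → residual 0.0 km
  Site 4: calculated 63.0 vs reported 62.9 → residual 0.1 km
Site 1, Site 3, Site 4 are mutually consistent (residuals ≈ 0); Site 2 is off by 31.9 km.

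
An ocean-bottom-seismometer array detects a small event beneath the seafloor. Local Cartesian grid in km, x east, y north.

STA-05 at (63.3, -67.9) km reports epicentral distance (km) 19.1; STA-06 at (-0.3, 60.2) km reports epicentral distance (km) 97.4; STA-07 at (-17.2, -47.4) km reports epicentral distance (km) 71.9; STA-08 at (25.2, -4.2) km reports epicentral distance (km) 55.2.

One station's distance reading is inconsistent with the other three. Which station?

Solve using three stations at a time. Using STA-05, STA-07, STA-08 (subtract circle equations pairwise → linear system) gives (x, y) ≈ (54.6, -50.9).
Distances from that point to each station vs reported:
  STA-05: calculated 19.1 vs reported 19.1 → residual 0.0 km
  STA-06: calculated 123.9 vs reported 97.4 → residual 26.5 km
  STA-07: calculated 71.9 vs reported 71.9 → residual 0.0 km
  STA-08: calculated 55.2 vs reported 55.2 → residual 0.0 km
STA-05, STA-07, STA-08 are mutually consistent (residuals ≈ 0); STA-06 is off by 26.5 km.

STA-06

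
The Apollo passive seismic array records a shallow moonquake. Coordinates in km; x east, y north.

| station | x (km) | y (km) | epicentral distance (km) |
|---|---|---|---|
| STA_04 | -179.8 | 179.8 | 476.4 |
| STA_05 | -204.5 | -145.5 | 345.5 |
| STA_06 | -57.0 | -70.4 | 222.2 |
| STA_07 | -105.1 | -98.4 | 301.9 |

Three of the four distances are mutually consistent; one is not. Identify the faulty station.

Solve using three stations at a time. Using STA_04, STA_05, STA_06 (subtract circle equations pairwise → linear system) gives (x, y) ≈ (139.9, -173.4).
Distances from that point to each station vs reported:
  STA_04: calculated 476.4 vs reported 476.4 → residual 0.0 km
  STA_05: calculated 345.5 vs reported 345.5 → residual 0.0 km
  STA_06: calculated 222.2 vs reported 222.2 → residual 0.0 km
  STA_07: calculated 256.2 vs reported 301.9 → residual 45.7 km
STA_04, STA_05, STA_06 are mutually consistent (residuals ≈ 0); STA_07 is off by 45.7 km.

STA_07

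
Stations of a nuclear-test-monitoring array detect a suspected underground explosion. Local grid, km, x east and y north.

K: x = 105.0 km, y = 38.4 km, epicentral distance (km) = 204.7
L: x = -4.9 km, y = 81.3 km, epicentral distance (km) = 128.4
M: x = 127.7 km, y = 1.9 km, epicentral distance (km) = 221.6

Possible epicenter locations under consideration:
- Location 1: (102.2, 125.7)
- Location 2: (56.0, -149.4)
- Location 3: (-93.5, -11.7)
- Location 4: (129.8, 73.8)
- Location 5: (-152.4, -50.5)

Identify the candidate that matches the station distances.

Location 3

For each candidate, compare |candidate − station| to the reported distance:
Location 1: residuals K 117.4, L 12.5, M 95.2 → max 117.4 km
Location 2: residuals K 10.6, L 110.2, M 54.2 → max 110.2 km
Location 3: residuals K 0.0, L 0.0, M 0.0 → max 0.0 km
Location 4: residuals K 161.5, L 6.5, M 149.7 → max 161.5 km
Location 5: residuals K 67.6, L 69.4, M 63.4 → max 69.4 km
Only Location 3 has all residuals ≈ 0.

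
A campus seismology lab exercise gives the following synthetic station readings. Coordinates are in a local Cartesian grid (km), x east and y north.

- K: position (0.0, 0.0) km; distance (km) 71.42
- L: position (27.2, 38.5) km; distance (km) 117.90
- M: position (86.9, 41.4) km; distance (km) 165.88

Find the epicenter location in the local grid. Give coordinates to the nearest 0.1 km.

Circle about each station: x² + y² = 71.42²; (x − 27.2)² + (y − 38.5)² = 117.90²; (x − 86.9)² + (y − 41.4)² = 165.88².
Subtracting the K equation from the L and M equations removes the quadratic terms:
54.4 x + 77.0 y = -6577.50
173.8 x + 82.8 y = -13149.79
Solving the 2×2 system: x ≈ -52.7, y ≈ -48.2 km.

x ≈ -52.7 km, y ≈ -48.2 km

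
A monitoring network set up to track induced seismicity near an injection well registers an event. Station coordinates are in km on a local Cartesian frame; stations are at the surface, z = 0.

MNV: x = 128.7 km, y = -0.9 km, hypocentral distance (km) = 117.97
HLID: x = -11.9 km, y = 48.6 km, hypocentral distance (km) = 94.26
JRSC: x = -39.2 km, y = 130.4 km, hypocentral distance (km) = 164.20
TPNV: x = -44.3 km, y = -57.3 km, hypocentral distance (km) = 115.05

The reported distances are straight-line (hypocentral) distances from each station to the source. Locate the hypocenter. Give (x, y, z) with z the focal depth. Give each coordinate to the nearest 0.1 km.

Each station gives a sphere (x−x_i)² + (y−y_i)² + z² = d_i² (stations at z=0).
Subtracting the MNV sphere from HLID and JRSC: z² cancels, leaving linear equations in x and y:
-281.2 x + 99.0 y = -9028.96
-335.8 x + 262.6 y = -11068.42
Solving: x ≈ 31.410, y ≈ -1.983 km (keep extra digits for the depth step; rounded: 31.4, -2.0).
Then from the MNV sphere: z² = 117.97² − (x − 128.7)² − (y + 0.9)² with x = 31.410, y = -1.983, so z ≈ 66.711 ≈ 66.7 km.

x ≈ 31.4 km, y ≈ -2.0 km, depth ≈ 66.7 km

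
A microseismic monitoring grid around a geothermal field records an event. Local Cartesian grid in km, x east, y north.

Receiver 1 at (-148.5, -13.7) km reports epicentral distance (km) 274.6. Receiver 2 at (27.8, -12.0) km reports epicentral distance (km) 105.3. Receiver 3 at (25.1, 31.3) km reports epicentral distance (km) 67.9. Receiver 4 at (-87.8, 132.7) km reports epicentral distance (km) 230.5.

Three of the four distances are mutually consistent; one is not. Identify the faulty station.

Solve using three stations at a time. Using Receiver 1, Receiver 2, Receiver 4 (subtract circle equations pairwise → linear system) gives (x, y) ≈ (121.6, 36.2).
Distances from that point to each station vs reported:
  Receiver 1: calculated 274.7 vs reported 274.6 → residual 0.1 km
  Receiver 2: calculated 105.4 vs reported 105.3 → residual 0.1 km
  Receiver 3: calculated 96.6 vs reported 67.9 → residual 28.7 km
  Receiver 4: calculated 230.6 vs reported 230.5 → residual 0.1 km
Receiver 1, Receiver 2, Receiver 4 are mutually consistent (residuals ≈ 0); Receiver 3 is off by 28.7 km.

Receiver 3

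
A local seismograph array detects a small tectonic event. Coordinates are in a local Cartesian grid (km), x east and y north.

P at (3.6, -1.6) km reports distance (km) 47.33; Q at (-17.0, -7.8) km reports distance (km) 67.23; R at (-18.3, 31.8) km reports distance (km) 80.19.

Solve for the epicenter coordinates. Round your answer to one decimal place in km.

Circle about each station: (x − 3.6)² + (y + 1.6)² = 47.33²; (x + 17.0)² + (y + 7.8)² = 67.23²; (x + 18.3)² + (y − 31.8)² = 80.19².
Subtracting pairs of circle equations eliminates x²+y² and gives linear equations (the radical axes):
-41.2 x − 12.4 y = -1945.42
-43.8 x + 66.8 y = -2859.70
Solving the 2×2 system: x ≈ 50.2, y ≈ -9.9 km.

x ≈ 50.2 km, y ≈ -9.9 km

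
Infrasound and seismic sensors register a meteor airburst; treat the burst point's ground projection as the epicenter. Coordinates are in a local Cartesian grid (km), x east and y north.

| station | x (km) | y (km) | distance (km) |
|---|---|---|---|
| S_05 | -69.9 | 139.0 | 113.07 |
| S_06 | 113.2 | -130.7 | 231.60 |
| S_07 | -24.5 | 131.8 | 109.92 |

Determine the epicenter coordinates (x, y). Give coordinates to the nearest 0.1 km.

Circle about each station: (x + 69.9)² + (y − 139.0)² = 113.07²; (x − 113.2)² + (y + 130.7)² = 231.60²; (x + 24.5)² + (y − 131.8)² = 109.92².
Subtracting the S_05 equation from the S_06 and S_07 equations removes the quadratic terms:
366.2 x − 539.4 y = -35164.02
90.8 x − 14.4 y = -5533.10
Solving the 2×2 system: x ≈ -56.7, y ≈ 26.7 km.

-56.7 km east, 26.7 km north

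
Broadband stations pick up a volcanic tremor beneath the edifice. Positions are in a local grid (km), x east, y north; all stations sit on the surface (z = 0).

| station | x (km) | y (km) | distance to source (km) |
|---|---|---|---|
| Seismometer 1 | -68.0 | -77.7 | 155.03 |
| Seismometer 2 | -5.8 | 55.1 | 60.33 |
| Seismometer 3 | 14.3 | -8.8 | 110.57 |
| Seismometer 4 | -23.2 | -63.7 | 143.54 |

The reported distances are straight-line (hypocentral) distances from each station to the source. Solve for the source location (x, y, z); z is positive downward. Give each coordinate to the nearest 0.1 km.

Each station gives a sphere (x−x_i)² + (y−y_i)² + z² = d_i² (stations at z=0).
Subtracting the Seismometer 1 sphere from Seismometer 2 and Seismometer 3: z² cancels, leaving linear equations in x and y:
124.4 x + 265.6 y = 12802.95
164.6 x + 137.8 y = 1429.22
Solving: x ≈ -52.103, y ≈ 72.607 km (keep extra digits for the depth step; rounded: -52.1, 72.6).
Then from the Seismometer 1 sphere: z² = 155.03² − (x + 68.0)² − (y + 77.7)² with x = -52.103, y = 72.607, so z ≈ 34.488 ≈ 34.5 km.

x ≈ -52.1 km, y ≈ 72.6 km, depth ≈ 34.5 km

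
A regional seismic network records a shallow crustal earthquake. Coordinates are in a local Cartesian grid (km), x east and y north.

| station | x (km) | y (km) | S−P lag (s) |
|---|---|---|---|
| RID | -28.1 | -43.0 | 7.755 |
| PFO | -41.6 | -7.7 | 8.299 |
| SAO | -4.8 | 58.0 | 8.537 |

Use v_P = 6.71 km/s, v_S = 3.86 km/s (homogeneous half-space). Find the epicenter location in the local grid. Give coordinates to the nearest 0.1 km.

Distance from S−P lag: d = Δt · v_P v_S / (v_P − v_S) = Δt · (6.71·3.86)/(6.71−3.86) ≈ 9.0879·Δt.
So d_RID = 70.48, d_PFO = 75.42, d_SAO = 77.58 km.
Circle about each station: (x + 28.1)² + (y + 43.0)² = 70.48²; (x + 41.6)² + (y + 7.7)² = 75.42²; (x + 4.8)² + (y − 58.0)² = 77.58².
Subtracting the RID equation from the PFO and SAO equations removes the quadratic terms:
-27.0 x + 70.6 y = -1569.51
46.6 x + 202.0 y = -302.80
Solving the 2×2 system: x ≈ 33.8, y ≈ -9.3 km.

(33.8, -9.3)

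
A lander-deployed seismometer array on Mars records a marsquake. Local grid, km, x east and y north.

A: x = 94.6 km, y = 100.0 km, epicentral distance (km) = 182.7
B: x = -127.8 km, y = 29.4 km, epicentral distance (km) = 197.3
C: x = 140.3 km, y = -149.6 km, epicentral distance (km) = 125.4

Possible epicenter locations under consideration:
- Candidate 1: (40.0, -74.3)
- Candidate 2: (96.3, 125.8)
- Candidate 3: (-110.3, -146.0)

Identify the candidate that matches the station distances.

For each candidate, compare |candidate − station| to the reported distance:
Candidate 1: residuals A 0.0, B 0.0, C 0.0 → max 0.0 km
Candidate 2: residuals A 156.8, B 46.7, C 153.5 → max 156.8 km
Candidate 3: residuals A 137.5, B 21.0, C 125.2 → max 137.5 km
Only Candidate 1 has all residuals ≈ 0.

Candidate 1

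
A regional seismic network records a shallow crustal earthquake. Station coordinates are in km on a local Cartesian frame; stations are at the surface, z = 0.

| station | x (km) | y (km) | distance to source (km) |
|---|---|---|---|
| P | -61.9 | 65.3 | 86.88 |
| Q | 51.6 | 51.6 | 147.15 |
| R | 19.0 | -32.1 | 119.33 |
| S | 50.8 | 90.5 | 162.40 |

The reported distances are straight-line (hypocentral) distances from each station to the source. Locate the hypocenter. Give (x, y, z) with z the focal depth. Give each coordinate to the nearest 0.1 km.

Each station gives a sphere (x−x_i)² + (y−y_i)² + z² = d_i² (stations at z=0).
Subtracting the P sphere from Q and R: z² cancels, leaving linear equations in x and y:
227.0 x − 27.4 y = -16875.57
161.8 x − 194.8 y = -13395.80
Solving: x ≈ -73.400, y ≈ 7.801 km (keep extra digits for the depth step; rounded: -73.4, 7.8).
Then from the P sphere: z² = 86.88² − (x + 61.9)² − (y − 65.3)² with x = -73.400, y = 7.801, so z ≈ 64.107 ≈ 64.1 km.
Check against S (with the unrounded solution): distance 162.40 ≈ 162.40 km. ✓

x ≈ -73.4 km, y ≈ 7.8 km, depth ≈ 64.1 km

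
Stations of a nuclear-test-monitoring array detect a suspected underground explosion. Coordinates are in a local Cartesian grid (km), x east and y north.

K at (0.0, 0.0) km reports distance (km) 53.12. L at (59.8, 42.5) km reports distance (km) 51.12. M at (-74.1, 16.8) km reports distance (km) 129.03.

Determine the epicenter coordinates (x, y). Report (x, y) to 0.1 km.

Circle about each station: x² + y² = 53.12²; (x − 59.8)² + (y − 42.5)² = 51.12²; (x + 74.1)² + (y − 16.8)² = 129.03².
Subtracting pairs of circle equations eliminates x²+y² and gives linear equations (the radical axes):
119.6 x + 85.0 y = 5590.77
-148.2 x + 33.6 y = -8053.96
Solving the 2×2 system: x ≈ 52.5, y ≈ -8.1 km.

(52.5, -8.1)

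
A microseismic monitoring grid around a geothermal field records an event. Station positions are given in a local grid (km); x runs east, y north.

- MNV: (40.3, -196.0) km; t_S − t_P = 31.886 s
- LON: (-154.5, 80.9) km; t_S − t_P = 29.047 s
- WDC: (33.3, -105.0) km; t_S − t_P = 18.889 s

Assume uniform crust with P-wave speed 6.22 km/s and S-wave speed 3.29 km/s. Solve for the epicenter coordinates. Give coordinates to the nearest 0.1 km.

Distance from S−P lag: d = Δt · v_P v_S / (v_P − v_S) = Δt · (6.22·3.29)/(6.22−3.29) ≈ 6.9842·Δt.
So d_MNV = 222.70, d_LON = 202.87, d_WDC = 131.93 km.
Circle about each station: (x − 40.3)² + (y + 196.0)² = 222.70²; (x + 154.5)² + (y − 80.9)² = 202.87²; (x − 33.3)² + (y + 105.0)² = 131.93².
Subtracting the MNV equation from the LON and WDC equations removes the quadratic terms:
-389.6 x + 553.8 y = -1185.98
-14.0 x + 182.0 y = 4283.57
Solving the 2×2 system: x ≈ 41.0, y ≈ 26.7 km.
Check against MNV (with the unrounded x, y): √((x − 40.3)²+(y + 196.0)²) = 222.69 ≈ 222.70 km. ✓

41.0 km east, 26.7 km north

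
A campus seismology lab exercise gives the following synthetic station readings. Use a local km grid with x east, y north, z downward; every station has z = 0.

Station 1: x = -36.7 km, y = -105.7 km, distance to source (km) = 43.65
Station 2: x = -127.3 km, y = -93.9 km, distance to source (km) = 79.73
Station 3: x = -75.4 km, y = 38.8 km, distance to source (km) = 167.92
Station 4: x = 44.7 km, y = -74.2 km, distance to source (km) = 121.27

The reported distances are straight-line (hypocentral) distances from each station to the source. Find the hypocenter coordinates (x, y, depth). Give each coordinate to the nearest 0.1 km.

Each station gives a sphere (x−x_i)² + (y−y_i)² + z² = d_i² (stations at z=0).
Subtracting the Station 1 sphere from Station 2 and Station 3: z² cancels, leaving linear equations in x and y:
-181.2 x + 23.6 y = 8051.57
-77.4 x + 289.0 y = -31620.58
Solving: x ≈ -60.806, y ≈ -125.699 km (keep extra digits for the depth step; rounded: -60.8, -125.7).
Then from the Station 1 sphere: z² = 43.65² − (x + 36.7)² − (y + 105.7)² with x = -60.806, y = -125.699, so z ≈ 30.402 ≈ 30.4 km.

(-60.8, -125.7, 30.4)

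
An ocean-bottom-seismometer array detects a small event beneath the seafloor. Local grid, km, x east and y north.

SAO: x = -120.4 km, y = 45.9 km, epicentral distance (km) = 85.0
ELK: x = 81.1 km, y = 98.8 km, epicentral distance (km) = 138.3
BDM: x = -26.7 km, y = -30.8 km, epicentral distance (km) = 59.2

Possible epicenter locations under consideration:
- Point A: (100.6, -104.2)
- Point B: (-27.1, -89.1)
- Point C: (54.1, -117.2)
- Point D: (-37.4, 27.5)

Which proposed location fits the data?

For each candidate, compare |candidate − station| to the reported distance:
Point A: residuals SAO 182.2, ELK 65.6, BDM 87.7 → max 182.2 km
Point B: residuals SAO 79.1, ELK 78.5, BDM 0.9 → max 79.1 km
Point C: residuals SAO 153.9, ELK 79.4, BDM 59.1 → max 153.9 km
Point D: residuals SAO 0.0, ELK 0.0, BDM 0.1 → max 0.1 km
Only Point D has all residuals ≈ 0.

Point D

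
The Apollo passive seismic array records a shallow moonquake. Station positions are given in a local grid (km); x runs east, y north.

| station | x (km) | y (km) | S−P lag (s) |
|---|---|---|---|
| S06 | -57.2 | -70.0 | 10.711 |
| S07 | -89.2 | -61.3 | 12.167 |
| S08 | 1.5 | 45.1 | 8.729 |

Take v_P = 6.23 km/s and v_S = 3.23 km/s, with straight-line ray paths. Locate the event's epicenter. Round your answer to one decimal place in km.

Distance from S−P lag: d = Δt · v_P v_S / (v_P − v_S) = Δt · (6.23·3.23)/(6.23−3.23) ≈ 6.7076·Δt.
So d_S06 = 71.85, d_S07 = 81.61, d_S08 = 58.55 km.
Circle about each station: (x + 57.2)² + (y + 70.0)² = 71.85²; (x + 89.2)² + (y + 61.3)² = 81.61²; (x − 1.5)² + (y − 45.1)² = 58.55².
Subtracting pairs of circle equations eliminates x²+y² and gives linear equations (the radical axes):
-64.0 x + 17.4 y = 2044.72
117.4 x + 230.2 y = -4401.26
Solving the 2×2 system: x ≈ -32.6, y ≈ -2.5 km.

-32.6 km east, -2.5 km north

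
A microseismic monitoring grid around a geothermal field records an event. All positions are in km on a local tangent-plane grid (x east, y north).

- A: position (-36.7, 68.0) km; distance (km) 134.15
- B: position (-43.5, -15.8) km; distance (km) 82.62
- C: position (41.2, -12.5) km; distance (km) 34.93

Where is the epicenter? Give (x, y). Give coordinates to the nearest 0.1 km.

Circle about each station: (x + 36.7)² + (y − 68.0)² = 134.15²; (x + 43.5)² + (y + 15.8)² = 82.62²; (x − 41.2)² + (y + 12.5)² = 34.93².
Subtracting the A equation from the B and C equations removes the quadratic terms:
-13.6 x − 167.6 y = 7341.16
155.8 x − 161.0 y = 12658.92
Solving the 2×2 system: x ≈ 33.2, y ≈ -46.5 km.
Check against A (with the unrounded x, y): √((x + 36.7)²+(y − 68.0)²) = 134.15 ≈ 134.15 km. ✓

33.2 km east, -46.5 km north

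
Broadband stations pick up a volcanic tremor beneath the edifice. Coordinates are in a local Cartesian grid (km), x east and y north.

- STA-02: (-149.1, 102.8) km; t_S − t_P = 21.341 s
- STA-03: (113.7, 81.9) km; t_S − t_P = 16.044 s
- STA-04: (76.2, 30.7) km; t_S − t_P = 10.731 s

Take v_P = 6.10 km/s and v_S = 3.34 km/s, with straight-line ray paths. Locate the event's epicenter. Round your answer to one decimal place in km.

Distance from S−P lag: d = Δt · v_P v_S / (v_P − v_S) = Δt · (6.10·3.34)/(6.10−3.34) ≈ 7.3819·Δt.
So d_STA-02 = 157.54, d_STA-03 = 118.43, d_STA-04 = 79.21 km.
Circle about each station: (x + 149.1)² + (y − 102.8)² = 157.54²; (x − 113.7)² + (y − 81.9)² = 118.43²; (x − 76.2)² + (y − 30.7)² = 79.21².
Subtracting pairs of circle equations eliminates x²+y² and gives linear equations (the radical axes):
525.6 x − 41.8 y = -2370.16
450.6 x − 144.2 y = -7505.09
Solving the 2×2 system: x ≈ -0.5, y ≈ 50.5 km.
Check against STA-02 (with the unrounded x, y): √((x + 149.1)²+(y − 102.8)²) = 157.54 ≈ 157.54 km. ✓

-0.5 km east, 50.5 km north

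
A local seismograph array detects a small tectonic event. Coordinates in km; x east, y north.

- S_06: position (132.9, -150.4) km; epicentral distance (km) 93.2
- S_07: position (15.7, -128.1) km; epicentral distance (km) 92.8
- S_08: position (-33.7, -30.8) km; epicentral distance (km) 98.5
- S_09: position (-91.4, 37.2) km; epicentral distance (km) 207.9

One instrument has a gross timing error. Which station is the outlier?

S_08

Solve using three stations at a time. Using S_06, S_07, S_09 (subtract circle equations pairwise → linear system) gives (x, y) ≈ (87.3, -69.0).
Distances from that point to each station vs reported:
  S_06: calculated 93.3 vs reported 93.2 → residual 0.1 km
  S_07: calculated 92.9 vs reported 92.8 → residual 0.1 km
  S_08: calculated 126.9 vs reported 98.5 → residual 28.4 km
  S_09: calculated 207.9 vs reported 207.9 → residual 0.0 km
S_06, S_07, S_09 are mutually consistent (residuals ≈ 0); S_08 is off by 28.4 km.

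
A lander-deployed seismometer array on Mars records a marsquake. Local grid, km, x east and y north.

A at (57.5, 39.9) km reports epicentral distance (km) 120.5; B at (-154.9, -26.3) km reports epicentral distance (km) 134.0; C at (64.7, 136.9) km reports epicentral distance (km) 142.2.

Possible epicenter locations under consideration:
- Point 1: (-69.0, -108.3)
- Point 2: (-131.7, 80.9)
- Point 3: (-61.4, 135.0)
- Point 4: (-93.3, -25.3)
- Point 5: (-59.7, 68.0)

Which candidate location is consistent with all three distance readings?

For each candidate, compare |candidate − station| to the reported distance:
Point 1: residuals A 74.3, B 15.2, C 137.1 → max 137.1 km
Point 2: residuals A 73.1, B 24.3, C 62.0 → max 73.1 km
Point 3: residuals A 31.8, B 52.4, C 16.1 → max 52.4 km
Point 4: residuals A 43.8, B 72.4, C 84.2 → max 84.2 km
Point 5: residuals A 0.0, B 0.0, C 0.0 → max 0.0 km
Only Point 5 has all residuals ≈ 0.

Point 5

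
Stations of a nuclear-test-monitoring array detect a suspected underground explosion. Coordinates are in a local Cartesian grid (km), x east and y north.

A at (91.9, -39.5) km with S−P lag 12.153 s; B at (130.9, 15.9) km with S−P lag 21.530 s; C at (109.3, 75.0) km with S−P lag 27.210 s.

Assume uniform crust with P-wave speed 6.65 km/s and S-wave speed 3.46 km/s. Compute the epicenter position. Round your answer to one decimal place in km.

Distance from S−P lag: d = Δt · v_P v_S / (v_P − v_S) = Δt · (6.65·3.46)/(6.65−3.46) ≈ 7.2129·Δt.
So d_A = 87.66, d_B = 155.29, d_C = 196.26 km.
Circle about each station: (x − 91.9)² + (y + 39.5)² = 87.66²; (x − 130.9)² + (y − 15.9)² = 155.29²; (x − 109.3)² + (y − 75.0)² = 196.26².
Subtracting the A equation from the B and C equations removes the quadratic terms:
78.0 x + 110.8 y = -9048.95
34.8 x + 229.0 y = -23268.08
Solving the 2×2 system: x ≈ 36.1, y ≈ -107.1 km.

x ≈ 36.1 km, y ≈ -107.1 km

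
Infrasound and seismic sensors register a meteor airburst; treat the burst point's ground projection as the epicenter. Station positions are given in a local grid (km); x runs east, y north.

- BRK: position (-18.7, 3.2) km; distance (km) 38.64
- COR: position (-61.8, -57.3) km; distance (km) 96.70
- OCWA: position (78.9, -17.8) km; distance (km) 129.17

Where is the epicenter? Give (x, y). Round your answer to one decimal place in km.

-38.3 km east, 36.5 km north

Circle about each station: (x + 18.7)² + (y − 3.2)² = 38.64²; (x + 61.8)² + (y + 57.3)² = 96.70²; (x − 78.9)² + (y + 17.8)² = 129.17².
Subtracting the BRK equation from the COR and OCWA equations removes the quadratic terms:
-86.2 x − 121.0 y = -1115.24
195.2 x − 42.0 y = -9009.72
Solving the 2×2 system: x ≈ -38.3, y ≈ 36.5 km.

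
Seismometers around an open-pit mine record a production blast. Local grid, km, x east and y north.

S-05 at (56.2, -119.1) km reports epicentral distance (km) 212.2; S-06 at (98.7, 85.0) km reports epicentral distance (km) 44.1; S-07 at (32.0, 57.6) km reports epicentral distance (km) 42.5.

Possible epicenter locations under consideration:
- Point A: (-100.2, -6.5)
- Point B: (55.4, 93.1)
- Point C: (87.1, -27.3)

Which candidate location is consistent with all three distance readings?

For each candidate, compare |candidate − station| to the reported distance:
Point A: residuals S-05 19.5, S-06 174.8, S-07 104.4 → max 174.8 km
Point B: residuals S-05 0.0, S-06 0.0, S-07 0.0 → max 0.0 km
Point C: residuals S-05 115.3, S-06 68.8, S-07 58.7 → max 115.3 km
Only Point B has all residuals ≈ 0.

Point B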